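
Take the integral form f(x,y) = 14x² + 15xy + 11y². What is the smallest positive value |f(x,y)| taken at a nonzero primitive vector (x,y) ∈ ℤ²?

translate: b→-13 (≡15 mod 28), so (14,15,11)→(14,-13,10)
flip: (14,-13,10)→(10,13,14)
translate: b→-7 (≡13 mod 20), so (10,13,14)→(10,-7,11)
reduced (well bottom): (10,-7,11) with a≤c, −a<b≤a
well minimum = a = 10

10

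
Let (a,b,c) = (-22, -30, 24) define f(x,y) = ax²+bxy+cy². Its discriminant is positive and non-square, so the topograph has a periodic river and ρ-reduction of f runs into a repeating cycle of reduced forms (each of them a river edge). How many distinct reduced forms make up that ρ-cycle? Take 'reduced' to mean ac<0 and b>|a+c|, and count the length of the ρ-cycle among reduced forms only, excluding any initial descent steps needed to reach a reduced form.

D = 3012, ⌊√D⌋ = 54
descent: ρ → (24,30,-22)  [lands on river]
river: ρ → (-22,14,32)
river: ρ → (32,50,-4)
river: ρ → (-4,54,6)
river: ρ → (6,54,-4)
river: ρ → (-4,50,32)
river: ρ → (32,14,-22)
river: ρ → (-22,30,24)
river: ρ → (24,18,-28)
river: ρ → (-28,38,14)
river: ρ → (14,46,-16)
river: ρ → (-16,50,8)
river: ρ → (8,46,-28)
river: ρ → (-28,10,26)
river: ρ → (26,42,-12)
river: ρ → (-12,54,2)
river: ρ → (2,54,-12)
river: ρ → (-12,42,26)
river: ρ → (26,10,-28)
river: ρ → (-28,46,8)
river: ρ → (8,50,-16)
river: ρ → (-16,46,14)
river: ρ → (14,38,-28)
river: ρ → (-28,18,24)
ρ-cycle length = 24 (tail of 1 descent step not counted)

24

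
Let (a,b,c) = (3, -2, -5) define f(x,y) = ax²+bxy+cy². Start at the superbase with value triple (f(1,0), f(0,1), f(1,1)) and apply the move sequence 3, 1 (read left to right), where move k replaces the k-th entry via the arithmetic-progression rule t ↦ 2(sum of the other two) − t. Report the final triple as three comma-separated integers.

start (3,-5,-4) = (f(1,0),f(0,1),f(1,1))
replace slot 3: 2·(3+(-5)) − (-4) = 0 → (3,-5,0)
replace slot 1: 2·((-5)+0) − 3 = -13 → (-13,-5,0)

-13,-5,0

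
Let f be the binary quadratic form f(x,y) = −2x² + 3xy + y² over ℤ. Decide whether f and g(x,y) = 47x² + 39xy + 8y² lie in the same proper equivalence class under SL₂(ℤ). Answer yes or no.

D₁ = 17, D₂ = 17
river cycle of f (length 6): (1, 3, -2), (-2, 1, 2), (2, 3, -1), (-1, 3, 2), (2, 1, -2), (-2, 3, 1)
river cycle of g (length 6): (1, 3, -2), (-2, 1, 2), (2, 3, -1), (-1, 3, 2), (2, 1, -2), (-2, 3, 1)
cycles coincide ⇒ equivalent

yes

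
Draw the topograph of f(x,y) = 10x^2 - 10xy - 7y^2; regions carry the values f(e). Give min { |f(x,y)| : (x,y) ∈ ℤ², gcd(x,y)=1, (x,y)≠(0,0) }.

descent: ρ → (-7,10,10)  [lands on river]
river: ρ → (10,10,-7)
river: ρ → (-7,18,2)
river: ρ → (2,18,-7)
closes: descent 1, river 4
min |a| on river = 2

2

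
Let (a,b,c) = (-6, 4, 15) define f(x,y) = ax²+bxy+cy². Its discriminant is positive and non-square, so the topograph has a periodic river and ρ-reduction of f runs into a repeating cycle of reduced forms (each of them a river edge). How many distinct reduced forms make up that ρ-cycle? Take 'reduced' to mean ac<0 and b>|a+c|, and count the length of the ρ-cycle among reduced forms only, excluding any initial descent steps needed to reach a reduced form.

D = 376, ⌊√D⌋ = 19
descent: ρ → (15,-4,-6)
descent: ρ → (-6,16,5)  [lands on river]
river: ρ → (5,14,-9)
river: ρ → (-9,4,10)
river: ρ → (10,16,-3)
river: ρ → (-3,14,15)
river: ρ → (15,16,-2)
river: ρ → (-2,16,15)
river: ρ → (15,14,-3)
river: ρ → (-3,16,10)
river: ρ → (10,4,-9)
river: ρ → (-9,14,5)
river: ρ → (5,16,-6)
river: ρ → (-6,8,13)
river: ρ → (13,18,-1)
river: ρ → (-1,18,13)
river: ρ → (13,8,-6)
ρ-cycle length = 16 (tail of 2 descent steps not counted)

16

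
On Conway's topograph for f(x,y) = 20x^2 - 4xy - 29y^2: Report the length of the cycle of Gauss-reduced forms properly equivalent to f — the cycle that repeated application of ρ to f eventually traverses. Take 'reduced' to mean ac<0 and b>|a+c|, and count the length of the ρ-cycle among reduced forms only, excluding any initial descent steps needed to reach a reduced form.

D = 2336, ⌊√D⌋ = 48
descent: ρ → (-29,4,20)
descent: ρ → (20,36,-13)  [lands on river]
river: ρ → (-13,42,11)
river: ρ → (11,46,-5)
river: ρ → (-5,44,20)
ρ-cycle length = 4 (tail of 2 descent steps not counted)

4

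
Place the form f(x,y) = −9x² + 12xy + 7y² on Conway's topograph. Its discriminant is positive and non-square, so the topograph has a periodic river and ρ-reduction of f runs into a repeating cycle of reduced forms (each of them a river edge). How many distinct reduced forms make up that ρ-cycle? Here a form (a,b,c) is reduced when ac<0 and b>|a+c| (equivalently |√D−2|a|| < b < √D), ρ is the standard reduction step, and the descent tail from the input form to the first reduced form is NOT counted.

D = 396, ⌊√D⌋ = 19
river: ρ → (7,16,-5)
river: ρ → (-5,14,10)
river: ρ → (10,6,-9)
river: ρ → (-9,12,7)
ρ-cycle length = 4 (tail of 0 descent steps not counted)

4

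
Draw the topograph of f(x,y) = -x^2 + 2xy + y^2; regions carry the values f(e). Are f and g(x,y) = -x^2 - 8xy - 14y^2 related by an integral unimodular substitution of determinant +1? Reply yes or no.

D₁ = 8, D₂ = 8
river cycle of f (length 2): (1, 2, -1), (-1, 2, 1)
river cycle of g (length 2): (-1, 2, 1), (1, 2, -1)
cycles coincide ⇒ equivalent

yes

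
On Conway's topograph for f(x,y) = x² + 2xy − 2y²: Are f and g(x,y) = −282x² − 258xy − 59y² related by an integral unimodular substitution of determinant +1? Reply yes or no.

D₁ = 12, D₂ = 12
river cycle of f (length 2): (-2, 2, 1), (1, 2, -2)
river cycle of g (length 2): (-2, 2, 1), (1, 2, -2)
cycles coincide ⇒ equivalent

yes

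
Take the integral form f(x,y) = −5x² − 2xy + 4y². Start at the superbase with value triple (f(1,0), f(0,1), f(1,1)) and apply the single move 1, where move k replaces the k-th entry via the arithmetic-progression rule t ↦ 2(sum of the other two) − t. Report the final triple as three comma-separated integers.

start (-5,4,-3) = (f(1,0),f(0,1),f(1,1))
replace slot 1: 2·(4+(-3)) − (-5) = 7 → (7,4,-3)

7,4,-3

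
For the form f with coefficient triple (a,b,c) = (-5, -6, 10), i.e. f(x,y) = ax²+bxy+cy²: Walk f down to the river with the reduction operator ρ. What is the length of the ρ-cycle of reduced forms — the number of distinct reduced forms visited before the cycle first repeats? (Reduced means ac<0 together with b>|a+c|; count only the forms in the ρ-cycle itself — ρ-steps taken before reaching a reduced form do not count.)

D = 236, ⌊√D⌋ = 15
descent: ρ → (10,6,-5)  [lands on river]
river: ρ → (-5,14,2)
river: ρ → (2,14,-5)
river: ρ → (-5,6,10)
river: ρ → (10,14,-1)
river: ρ → (-1,14,10)
ρ-cycle length = 6 (tail of 1 descent step not counted)

6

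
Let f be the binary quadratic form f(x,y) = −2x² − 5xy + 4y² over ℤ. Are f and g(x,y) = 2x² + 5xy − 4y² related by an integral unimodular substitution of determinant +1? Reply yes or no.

D₁ = 57, D₂ = 57
river cycle of f (length 6): (4, 5, -2), (-2, 7, 1), (1, 7, -2), (-2, 5, 4), (4, 3, -3), (-3, 3, 4)
river cycle of g (length 6): (-4, 3, 3), (3, 3, -4), (-4, 5, 2), (2, 7, -1), (-1, 7, 2), (2, 5, -4)
cycles differ ⇒ inequivalent

no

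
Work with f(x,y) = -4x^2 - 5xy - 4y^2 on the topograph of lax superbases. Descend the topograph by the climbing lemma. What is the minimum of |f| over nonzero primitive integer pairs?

translate: b→-3 (≡5 mod 8), so (4,5,4)→(4,-3,3)
flip: (4,-3,3)→(3,3,4)
reduced (well bottom): (3,3,4) with a≤c, −a<b≤a
well minimum |f| = |-3| = 3 (negative-definite)

3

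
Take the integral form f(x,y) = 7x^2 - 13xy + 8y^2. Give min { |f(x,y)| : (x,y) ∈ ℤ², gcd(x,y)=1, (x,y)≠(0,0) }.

translate: b→1 (≡-13 mod 14), so (7,-13,8)→(7,1,2)
flip: (7,1,2)→(2,-1,7)
reduced (well bottom): (2,-1,7) with a≤c, −a<b≤a
well minimum = a = 2

2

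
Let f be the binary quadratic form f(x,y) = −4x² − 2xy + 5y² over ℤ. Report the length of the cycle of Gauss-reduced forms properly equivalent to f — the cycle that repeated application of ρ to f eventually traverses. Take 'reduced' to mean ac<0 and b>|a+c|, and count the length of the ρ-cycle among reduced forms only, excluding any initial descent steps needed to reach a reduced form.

D = 84, ⌊√D⌋ = 9
descent: ρ → (5,2,-4)  [lands on river]
river: ρ → (-4,6,3)
river: ρ → (3,6,-4)
river: ρ → (-4,2,5)
river: ρ → (5,8,-1)
river: ρ → (-1,8,5)
ρ-cycle length = 6 (tail of 1 descent step not counted)

6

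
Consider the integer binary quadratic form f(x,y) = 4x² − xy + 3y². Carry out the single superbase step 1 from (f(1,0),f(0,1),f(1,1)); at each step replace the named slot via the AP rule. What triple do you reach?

start (4,3,6) = (f(1,0),f(0,1),f(1,1))
replace slot 1: 2·(3+6) − 4 = 14 → (14,3,6)

14,3,6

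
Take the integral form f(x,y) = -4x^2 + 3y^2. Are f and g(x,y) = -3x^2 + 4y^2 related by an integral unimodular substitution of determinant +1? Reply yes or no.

D₁ = 48, D₂ = 48
river cycle of f (length 2): (3, 6, -1), (-1, 6, 3)
river cycle of g (length 2): (-3, 6, 1), (1, 6, -3)
cycles differ ⇒ inequivalent

no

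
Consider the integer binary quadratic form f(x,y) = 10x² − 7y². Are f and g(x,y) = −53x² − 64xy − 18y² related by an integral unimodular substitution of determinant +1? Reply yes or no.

D₁ = 280, D₂ = 280
river cycle of f (length 4): (-7, 14, 3), (3, 16, -2), (-2, 16, 3), (3, 14, -7)
river cycle of g (length 4): (3, 14, -7), (-7, 14, 3), (3, 16, -2), (-2, 16, 3)
cycles coincide ⇒ equivalent

yes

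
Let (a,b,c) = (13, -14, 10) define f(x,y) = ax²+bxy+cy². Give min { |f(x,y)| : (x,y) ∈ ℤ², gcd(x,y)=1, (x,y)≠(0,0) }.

translate: b→12 (≡-14 mod 26), so (13,-14,10)→(13,12,9)
flip: (13,12,9)→(9,-12,13)
translate: b→6 (≡-12 mod 18), so (9,-12,13)→(9,6,10)
reduced (well bottom): (9,6,10) with a≤c, −a<b≤a
well minimum = a = 9

9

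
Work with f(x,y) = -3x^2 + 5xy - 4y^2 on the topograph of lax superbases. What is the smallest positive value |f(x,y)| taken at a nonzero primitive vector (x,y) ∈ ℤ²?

translate: b→1 (≡-5 mod 6), so (3,-5,4)→(3,1,2)
flip: (3,1,2)→(2,-1,3)
reduced (well bottom): (2,-1,3) with a≤c, −a<b≤a
well minimum |f| = |-2| = 2 (negative-definite)

2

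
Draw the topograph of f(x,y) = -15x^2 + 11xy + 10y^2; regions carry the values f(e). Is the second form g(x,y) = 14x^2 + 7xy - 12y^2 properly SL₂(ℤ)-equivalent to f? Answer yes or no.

D₁ = 721, D₂ = 721
river cycle of f (length 36): (10, 9, -16), (-16, 23, 3), (3, 25, -8), (-8, 23, 6), (6, 25, -4), (-4, 23, 12), (12, 25, -2), (-2, 23, 24), (24, 25, -1), (-1, 25, 24), … (26 more)
river cycle of g (length 36): (-12, 17, 9), (9, 19, -10), (-10, 21, 7), (7, 21, -10), (-10, 19, 9), (9, 17, -12), (-12, 7, 14), (14, 21, -5), (-5, 19, 18), (18, 17, -6), … (26 more)
cycles differ ⇒ inequivalent

no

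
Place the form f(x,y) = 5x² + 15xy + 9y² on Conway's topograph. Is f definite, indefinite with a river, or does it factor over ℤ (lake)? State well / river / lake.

D = b²−4ac = 15² − 4·5·9 = 45
D > 0 non-square ⇒ indefinite ⇒ periodic river

river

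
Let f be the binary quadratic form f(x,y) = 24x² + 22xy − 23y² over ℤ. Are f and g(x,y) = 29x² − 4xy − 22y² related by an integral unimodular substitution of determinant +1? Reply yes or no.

D₁ = 2692, D₂ = 2568
discriminants differ ⇒ not SL₂(ℤ)-equivalent

no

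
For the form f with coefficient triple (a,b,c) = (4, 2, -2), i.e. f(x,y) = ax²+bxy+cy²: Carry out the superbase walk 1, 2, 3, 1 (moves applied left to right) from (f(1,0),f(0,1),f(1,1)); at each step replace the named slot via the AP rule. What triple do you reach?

start (4,-2,4) = (f(1,0),f(0,1),f(1,1))
replace slot 1: 2·((-2)+4) − 4 = 0 → (0,-2,4)
replace slot 2: 2·(0+4) − (-2) = 10 → (0,10,4)
replace slot 3: 2·(0+10) − 4 = 16 → (0,10,16)
replace slot 1: 2·(10+16) − 0 = 52 → (52,10,16)

52,10,16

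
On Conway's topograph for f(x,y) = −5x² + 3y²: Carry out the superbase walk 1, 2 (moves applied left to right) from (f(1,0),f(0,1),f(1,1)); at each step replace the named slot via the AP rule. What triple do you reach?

start (-5,3,-2) = (f(1,0),f(0,1),f(1,1))
replace slot 1: 2·(3+(-2)) − (-5) = 7 → (7,3,-2)
replace slot 2: 2·(7+(-2)) − 3 = 7 → (7,7,-2)

7,7,-2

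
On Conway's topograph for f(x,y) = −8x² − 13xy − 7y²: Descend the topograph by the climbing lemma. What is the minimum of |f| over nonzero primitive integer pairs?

translate: b→-3 (≡13 mod 16), so (8,13,7)→(8,-3,2)
flip: (8,-3,2)→(2,3,8)
translate: b→-1 (≡3 mod 4), so (2,3,8)→(2,-1,7)
reduced (well bottom): (2,-1,7) with a≤c, −a<b≤a
well minimum |f| = |-2| = 2 (negative-definite)

2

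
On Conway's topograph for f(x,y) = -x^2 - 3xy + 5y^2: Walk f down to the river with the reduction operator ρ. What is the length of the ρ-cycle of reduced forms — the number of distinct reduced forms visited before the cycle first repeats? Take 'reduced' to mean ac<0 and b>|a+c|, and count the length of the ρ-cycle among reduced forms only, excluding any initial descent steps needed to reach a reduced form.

D = 29, ⌊√D⌋ = 5
descent: ρ → (5,3,-1)
descent: ρ → (-1,5,1)  [lands on river]
river: ρ → (1,5,-1)
ρ-cycle length = 2 (tail of 2 descent steps not counted)

2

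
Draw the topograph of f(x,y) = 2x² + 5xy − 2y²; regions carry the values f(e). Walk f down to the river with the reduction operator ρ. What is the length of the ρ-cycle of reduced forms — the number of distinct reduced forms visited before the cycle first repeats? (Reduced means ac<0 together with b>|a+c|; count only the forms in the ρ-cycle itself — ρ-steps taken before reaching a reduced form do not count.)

D = 41, ⌊√D⌋ = 6
river: ρ → (-2,3,4)
river: ρ → (4,5,-1)
river: ρ → (-1,5,4)
river: ρ → (4,3,-2)
river: ρ → (-2,5,2)
river: ρ → (2,3,-4)
river: ρ → (-4,5,1)
river: ρ → (1,5,-4)
river: ρ → (-4,3,2)
river: ρ → (2,5,-2)
ρ-cycle length = 10 (tail of 0 descent steps not counted)

10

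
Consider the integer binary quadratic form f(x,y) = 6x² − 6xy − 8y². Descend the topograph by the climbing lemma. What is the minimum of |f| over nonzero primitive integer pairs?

descent: ρ → (-8,6,6)  [lands on river]
river: ρ → (6,6,-8)
river: ρ → (-8,10,4)
river: ρ → (4,14,-2)
river: ρ → (-2,14,4)
river: ρ → (4,10,-8)
closes: descent 1, river 6
min |a| on river = 2

2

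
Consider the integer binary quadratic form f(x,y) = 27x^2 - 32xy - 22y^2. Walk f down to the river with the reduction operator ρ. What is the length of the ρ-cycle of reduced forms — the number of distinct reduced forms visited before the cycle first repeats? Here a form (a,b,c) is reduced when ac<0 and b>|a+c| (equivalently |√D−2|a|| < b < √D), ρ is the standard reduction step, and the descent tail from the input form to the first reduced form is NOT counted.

D = 3400, ⌊√D⌋ = 58
descent: ρ → (-22,32,27)  [lands on river]
river: ρ → (27,22,-27)
river: ρ → (-27,32,22)
river: ρ → (22,56,-3)
river: ρ → (-3,58,3)
river: ρ → (3,56,-22)
ρ-cycle length = 6 (tail of 1 descent step not counted)

6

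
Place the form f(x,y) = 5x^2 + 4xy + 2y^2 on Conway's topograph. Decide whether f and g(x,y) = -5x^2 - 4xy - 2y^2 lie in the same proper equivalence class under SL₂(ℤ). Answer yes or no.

D₁ = -24, D₂ = -24
f: flip: (5,4,2)→(2,-4,5)
f: translate: b→0 (≡-4 mod 4), so (2,-4,5)→(2,0,3)
f: reduced (well bottom): (2,0,3) with a≤c, −a<b≤a
g is negative-definite; reduce −g:
−g: flip: (5,4,2)→(2,-4,5)
−g: translate: b→0 (≡-4 mod 4), so (2,-4,5)→(2,0,3)
−g: reduced (well bottom): (2,0,3) with a≤c, −a<b≤a
flip sign back: reduced form of g is (-2,0,-3)
reduced forms (2, 0, 3) vs (-2, 0, -3) ⇒ inequivalent

no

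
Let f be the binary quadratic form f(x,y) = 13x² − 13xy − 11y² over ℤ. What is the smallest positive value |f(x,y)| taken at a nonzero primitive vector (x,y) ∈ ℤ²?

descent: ρ → (-11,13,13)  [lands on river]
river: ρ → (13,13,-11)
river: ρ → (-11,9,15)
river: ρ → (15,21,-5)
river: ρ → (-5,19,19)
river: ρ → (19,19,-5)
river: ρ → (-5,21,15)
river: ρ → (15,9,-11)
closes: descent 1, river 8
min |a| on river = 5

5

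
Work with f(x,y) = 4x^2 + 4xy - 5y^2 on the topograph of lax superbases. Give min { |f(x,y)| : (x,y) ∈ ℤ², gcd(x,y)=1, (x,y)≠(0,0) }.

river: ρ → (-5,6,3)
river: ρ → (3,6,-5)
river: ρ → (-5,4,4)
river: ρ → (4,4,-5)
closes: descent 0, river 4
min |a| on river = 3

3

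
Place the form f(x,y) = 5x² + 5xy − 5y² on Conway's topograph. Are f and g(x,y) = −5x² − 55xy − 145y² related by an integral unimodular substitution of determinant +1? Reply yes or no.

D₁ = 125, D₂ = 125
river cycle of f (length 2): (-5, 5, 5), (5, 5, -5)
river cycle of g (length 2): (-5, 5, 5), (5, 5, -5)
cycles coincide ⇒ equivalent

yes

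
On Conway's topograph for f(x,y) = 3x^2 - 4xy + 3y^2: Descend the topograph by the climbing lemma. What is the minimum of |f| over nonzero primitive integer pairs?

translate: b→2 (≡-4 mod 6), so (3,-4,3)→(3,2,2)
flip: (3,2,2)→(2,-2,3)
translate: b→2 (≡-2 mod 4), so (2,-2,3)→(2,2,3)
reduced (well bottom): (2,2,3) with a≤c, −a<b≤a
well minimum = a = 2

2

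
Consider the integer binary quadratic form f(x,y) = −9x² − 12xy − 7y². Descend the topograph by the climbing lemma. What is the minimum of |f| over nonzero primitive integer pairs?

translate: b→-6 (≡12 mod 18), so (9,12,7)→(9,-6,4)
flip: (9,-6,4)→(4,6,9)
translate: b→-2 (≡6 mod 8), so (4,6,9)→(4,-2,7)
reduced (well bottom): (4,-2,7) with a≤c, −a<b≤a
well minimum |f| = |-4| = 4 (negative-definite)

4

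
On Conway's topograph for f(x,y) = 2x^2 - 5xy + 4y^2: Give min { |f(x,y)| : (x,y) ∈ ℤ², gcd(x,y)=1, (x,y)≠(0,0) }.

translate: b→-1 (≡-5 mod 4), so (2,-5,4)→(2,-1,1)
flip: (2,-1,1)→(1,1,2)
reduced (well bottom): (1,1,2) with a≤c, −a<b≤a
well minimum = a = 1

1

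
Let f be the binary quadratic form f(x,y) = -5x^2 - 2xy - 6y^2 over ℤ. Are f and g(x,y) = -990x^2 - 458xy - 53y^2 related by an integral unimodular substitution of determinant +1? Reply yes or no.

D₁ = -116, D₂ = -116
f is negative-definite; reduce −f:
−f: reduced (well bottom): (5,2,6) with a≤c, −a<b≤a
flip sign back: reduced form of f is (-5,-2,-6)
g is negative-definite; reduce −g:
−g: flip: (990,458,53)→(53,-458,990)
−g: translate: b→-34 (≡-458 mod 106), so (53,-458,990)→(53,-34,6)
−g: flip: (53,-34,6)→(6,34,53)
−g: translate: b→-2 (≡34 mod 12), so (6,34,53)→(6,-2,5)
−g: flip: (6,-2,5)→(5,2,6)
−g: reduced (well bottom): (5,2,6) with a≤c, −a<b≤a
flip sign back: reduced form of g is (-5,-2,-6)
reduced forms (-5, -2, -6) vs (-5, -2, -6) ⇒ equivalent

yes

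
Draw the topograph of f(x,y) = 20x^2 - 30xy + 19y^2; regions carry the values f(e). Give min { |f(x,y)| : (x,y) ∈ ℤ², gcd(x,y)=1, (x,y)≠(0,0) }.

translate: b→10 (≡-30 mod 40), so (20,-30,19)→(20,10,9)
flip: (20,10,9)→(9,-10,20)
translate: b→8 (≡-10 mod 18), so (9,-10,20)→(9,8,19)
reduced (well bottom): (9,8,19) with a≤c, −a<b≤a
well minimum = a = 9

9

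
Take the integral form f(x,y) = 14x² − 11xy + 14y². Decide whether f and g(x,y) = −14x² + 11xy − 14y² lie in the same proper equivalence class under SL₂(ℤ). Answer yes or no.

D₁ = -663, D₂ = -663
f: flip: (14,-11,14)→(14,11,14)
f: reduced (well bottom): (14,11,14) with a≤c, −a<b≤a
g is negative-definite; reduce −g:
−g: flip: (14,-11,14)→(14,11,14)
−g: reduced (well bottom): (14,11,14) with a≤c, −a<b≤a
flip sign back: reduced form of g is (-14,-11,-14)
reduced forms (14, 11, 14) vs (-14, -11, -14) ⇒ inequivalent

no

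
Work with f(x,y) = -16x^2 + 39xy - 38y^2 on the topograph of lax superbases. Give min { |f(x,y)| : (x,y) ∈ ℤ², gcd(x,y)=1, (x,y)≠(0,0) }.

translate: b→-7 (≡-39 mod 32), so (16,-39,38)→(16,-7,15)
flip: (16,-7,15)→(15,7,16)
reduced (well bottom): (15,7,16) with a≤c, −a<b≤a
well minimum |f| = |-15| = 15 (negative-definite)

15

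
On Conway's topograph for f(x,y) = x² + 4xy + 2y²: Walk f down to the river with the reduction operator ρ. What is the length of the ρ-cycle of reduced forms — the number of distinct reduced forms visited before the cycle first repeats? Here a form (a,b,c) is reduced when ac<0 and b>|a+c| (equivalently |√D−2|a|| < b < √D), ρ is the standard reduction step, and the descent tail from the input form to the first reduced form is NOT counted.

D = 8, ⌊√D⌋ = 2
descent: ρ → (2,0,-1)
descent: ρ → (-1,2,1)  [lands on river]
river: ρ → (1,2,-1)
ρ-cycle length = 2 (tail of 2 descent steps not counted)

2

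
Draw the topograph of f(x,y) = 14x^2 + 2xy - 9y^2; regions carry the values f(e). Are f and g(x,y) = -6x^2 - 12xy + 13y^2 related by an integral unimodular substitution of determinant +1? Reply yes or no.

D₁ = 508, D₂ = 456
discriminants differ ⇒ not SL₂(ℤ)-equivalent

no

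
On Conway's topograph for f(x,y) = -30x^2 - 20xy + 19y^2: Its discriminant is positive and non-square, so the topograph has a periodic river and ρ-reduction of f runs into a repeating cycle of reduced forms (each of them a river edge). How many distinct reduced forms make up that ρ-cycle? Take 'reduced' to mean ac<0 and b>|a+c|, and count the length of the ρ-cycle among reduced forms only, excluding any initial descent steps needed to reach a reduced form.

D = 2680, ⌊√D⌋ = 51
descent: ρ → (19,20,-30)  [lands on river]
river: ρ → (-30,40,9)
river: ρ → (9,50,-5)
river: ρ → (-5,50,9)
river: ρ → (9,40,-30)
river: ρ → (-30,20,19)
river: ρ → (19,18,-31)
river: ρ → (-31,44,6)
river: ρ → (6,40,-45)
river: ρ → (-45,50,1)
river: ρ → (1,50,-45)
river: ρ → (-45,40,6)
river: ρ → (6,44,-31)
river: ρ → (-31,18,19)
ρ-cycle length = 14 (tail of 1 descent step not counted)

14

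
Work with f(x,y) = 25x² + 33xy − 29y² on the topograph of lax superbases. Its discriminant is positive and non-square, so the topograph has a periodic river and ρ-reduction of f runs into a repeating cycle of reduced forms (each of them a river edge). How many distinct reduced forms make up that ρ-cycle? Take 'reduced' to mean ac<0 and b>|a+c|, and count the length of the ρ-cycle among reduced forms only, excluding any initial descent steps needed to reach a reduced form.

D = 3989, ⌊√D⌋ = 63
river: ρ → (-29,25,29)
river: ρ → (29,33,-25)
river: ρ → (-25,17,37)
river: ρ → (37,57,-5)
river: ρ → (-5,63,1)
river: ρ → (1,63,-5)
river: ρ → (-5,57,37)
river: ρ → (37,17,-25)
river: ρ → (-25,33,29)
river: ρ → (29,25,-29)
river: ρ → (-29,33,25)
river: ρ → (25,17,-37)
river: ρ → (-37,57,5)
river: ρ → (5,63,-1)
river: ρ → (-1,63,5)
river: ρ → (5,57,-37)
river: ρ → (-37,17,25)
river: ρ → (25,33,-29)
ρ-cycle length = 18 (tail of 0 descent steps not counted)

18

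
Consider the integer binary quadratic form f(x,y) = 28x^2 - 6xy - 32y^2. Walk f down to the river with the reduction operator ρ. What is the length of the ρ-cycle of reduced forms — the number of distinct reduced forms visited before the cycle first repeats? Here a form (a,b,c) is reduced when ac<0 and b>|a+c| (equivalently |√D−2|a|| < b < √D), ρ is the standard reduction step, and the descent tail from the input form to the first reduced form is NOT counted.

D = 3620, ⌊√D⌋ = 60
descent: ρ → (-32,6,28)  [lands on river]
river: ρ → (28,50,-10)
river: ρ → (-10,50,28)
river: ρ → (28,6,-32)
river: ρ → (-32,58,2)
river: ρ → (2,58,-32)
ρ-cycle length = 6 (tail of 1 descent step not counted)

6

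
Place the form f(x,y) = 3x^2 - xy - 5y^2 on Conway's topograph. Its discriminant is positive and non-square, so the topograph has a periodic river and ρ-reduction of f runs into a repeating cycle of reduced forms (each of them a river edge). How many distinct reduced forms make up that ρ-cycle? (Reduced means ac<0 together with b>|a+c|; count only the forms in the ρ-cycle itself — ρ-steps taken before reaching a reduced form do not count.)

D = 61, ⌊√D⌋ = 7
descent: ρ → (-5,1,3)
descent: ρ → (3,5,-3)  [lands on river]
river: ρ → (-3,7,1)
river: ρ → (1,7,-3)
river: ρ → (-3,5,3)
river: ρ → (3,7,-1)
river: ρ → (-1,7,3)
ρ-cycle length = 6 (tail of 2 descent steps not counted)

6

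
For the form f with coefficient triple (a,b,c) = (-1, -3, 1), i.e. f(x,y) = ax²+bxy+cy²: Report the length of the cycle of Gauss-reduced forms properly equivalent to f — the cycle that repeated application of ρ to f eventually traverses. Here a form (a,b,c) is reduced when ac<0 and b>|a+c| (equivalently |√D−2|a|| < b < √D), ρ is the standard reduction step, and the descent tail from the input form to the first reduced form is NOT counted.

D = 13, ⌊√D⌋ = 3
descent: ρ → (1,3,-1)  [lands on river]
river: ρ → (-1,3,1)
ρ-cycle length = 2 (tail of 1 descent step not counted)

2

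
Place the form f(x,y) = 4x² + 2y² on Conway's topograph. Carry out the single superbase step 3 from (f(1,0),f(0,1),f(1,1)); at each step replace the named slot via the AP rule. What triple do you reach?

start (4,2,6) = (f(1,0),f(0,1),f(1,1))
replace slot 3: 2·(4+2) − 6 = 6 → (4,2,6)

4,2,6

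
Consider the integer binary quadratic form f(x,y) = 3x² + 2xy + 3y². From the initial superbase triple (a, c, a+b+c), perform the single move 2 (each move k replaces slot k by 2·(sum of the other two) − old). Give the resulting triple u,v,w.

start (3,3,8) = (f(1,0),f(0,1),f(1,1))
replace slot 2: 2·(3+8) − 3 = 19 → (3,19,8)

3,19,8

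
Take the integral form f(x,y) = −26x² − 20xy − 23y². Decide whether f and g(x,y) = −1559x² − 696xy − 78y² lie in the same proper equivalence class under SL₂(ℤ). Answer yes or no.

D₁ = -1992, D₂ = -1992
f is negative-definite; reduce −f:
−f: flip: (26,20,23)→(23,-20,26)
−f: reduced (well bottom): (23,-20,26) with a≤c, −a<b≤a
flip sign back: reduced form of f is (-23,20,-26)
g is negative-definite; reduce −g:
−g: flip: (1559,696,78)→(78,-696,1559)
−g: translate: b→-72 (≡-696 mod 156), so (78,-696,1559)→(78,-72,23)
−g: flip: (78,-72,23)→(23,72,78)
−g: translate: b→-20 (≡72 mod 46), so (23,72,78)→(23,-20,26)
−g: reduced (well bottom): (23,-20,26) with a≤c, −a<b≤a
flip sign back: reduced form of g is (-23,20,-26)
reduced forms (-23, 20, -26) vs (-23, 20, -26) ⇒ equivalent

yes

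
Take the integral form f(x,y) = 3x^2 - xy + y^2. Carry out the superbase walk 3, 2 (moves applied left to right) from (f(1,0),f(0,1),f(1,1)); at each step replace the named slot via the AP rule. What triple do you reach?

start (3,1,3) = (f(1,0),f(0,1),f(1,1))
replace slot 3: 2·(3+1) − 3 = 5 → (3,1,5)
replace slot 2: 2·(3+5) − 1 = 15 → (3,15,5)

3,15,5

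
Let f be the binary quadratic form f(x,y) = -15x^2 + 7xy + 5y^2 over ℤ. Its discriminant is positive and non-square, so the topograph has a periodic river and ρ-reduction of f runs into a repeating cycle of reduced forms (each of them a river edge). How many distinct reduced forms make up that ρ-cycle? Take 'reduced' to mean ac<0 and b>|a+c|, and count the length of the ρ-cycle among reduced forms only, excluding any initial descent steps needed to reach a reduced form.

D = 349, ⌊√D⌋ = 18
descent: ρ → (5,13,-9)  [lands on river]
river: ρ → (-9,5,9)
river: ρ → (9,13,-5)
river: ρ → (-5,17,3)
river: ρ → (3,13,-15)
river: ρ → (-15,17,1)
river: ρ → (1,17,-15)
river: ρ → (-15,13,3)
river: ρ → (3,17,-5)
river: ρ → (-5,13,9)
river: ρ → (9,5,-9)
river: ρ → (-9,13,5)
river: ρ → (5,17,-3)
river: ρ → (-3,13,15)
river: ρ → (15,17,-1)
river: ρ → (-1,17,15)
river: ρ → (15,13,-3)
river: ρ → (-3,17,5)
ρ-cycle length = 18 (tail of 1 descent step not counted)

18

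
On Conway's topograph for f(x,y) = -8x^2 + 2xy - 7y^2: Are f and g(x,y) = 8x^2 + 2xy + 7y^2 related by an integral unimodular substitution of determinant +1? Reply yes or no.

D₁ = -220, D₂ = -220
f is negative-definite; reduce −f:
−f: flip: (8,-2,7)→(7,2,8)
−f: reduced (well bottom): (7,2,8) with a≤c, −a<b≤a
flip sign back: reduced form of f is (-7,-2,-8)
g: flip: (8,2,7)→(7,-2,8)
g: reduced (well bottom): (7,-2,8) with a≤c, −a<b≤a
reduced forms (-7, -2, -8) vs (7, -2, 8) ⇒ inequivalent

no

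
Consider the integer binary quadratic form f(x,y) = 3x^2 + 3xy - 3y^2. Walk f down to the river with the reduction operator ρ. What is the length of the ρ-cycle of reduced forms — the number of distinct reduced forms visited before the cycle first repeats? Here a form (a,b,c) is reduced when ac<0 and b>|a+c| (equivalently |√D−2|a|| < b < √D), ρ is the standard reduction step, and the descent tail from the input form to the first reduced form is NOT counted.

D = 45, ⌊√D⌋ = 6
river: ρ → (-3,3,3)
river: ρ → (3,3,-3)
ρ-cycle length = 2 (tail of 0 descent steps not counted)

2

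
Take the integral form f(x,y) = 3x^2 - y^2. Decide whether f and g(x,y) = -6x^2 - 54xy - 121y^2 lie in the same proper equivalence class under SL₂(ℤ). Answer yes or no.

D₁ = 12, D₂ = 12
river cycle of f (length 2): (-1, 2, 2), (2, 2, -1)
river cycle of g (length 2): (-1, 2, 2), (2, 2, -1)
cycles coincide ⇒ equivalent

yes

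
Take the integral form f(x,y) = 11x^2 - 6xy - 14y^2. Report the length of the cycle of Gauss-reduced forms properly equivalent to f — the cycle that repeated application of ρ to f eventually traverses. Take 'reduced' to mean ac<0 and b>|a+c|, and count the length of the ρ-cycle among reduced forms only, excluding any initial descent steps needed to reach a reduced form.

D = 652, ⌊√D⌋ = 25
descent: ρ → (-14,6,11)  [lands on river]
river: ρ → (11,16,-9)
river: ρ → (-9,20,7)
river: ρ → (7,22,-6)
river: ρ → (-6,14,19)
river: ρ → (19,24,-1)
river: ρ → (-1,24,19)
river: ρ → (19,14,-6)
river: ρ → (-6,22,7)
river: ρ → (7,20,-9)
river: ρ → (-9,16,11)
river: ρ → (11,6,-14)
river: ρ → (-14,22,3)
river: ρ → (3,20,-21)
river: ρ → (-21,22,2)
river: ρ → (2,22,-21)
river: ρ → (-21,20,3)
river: ρ → (3,22,-14)
ρ-cycle length = 18 (tail of 1 descent step not counted)

18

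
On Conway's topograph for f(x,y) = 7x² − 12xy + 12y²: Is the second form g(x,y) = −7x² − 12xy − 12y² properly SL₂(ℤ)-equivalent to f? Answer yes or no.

D₁ = -192, D₂ = -192
f: translate: b→2 (≡-12 mod 14), so (7,-12,12)→(7,2,7)
f: reduced (well bottom): (7,2,7) with a≤c, −a<b≤a
g is negative-definite; reduce −g:
−g: translate: b→-2 (≡12 mod 14), so (7,12,12)→(7,-2,7)
−g: flip: (7,-2,7)→(7,2,7)
−g: reduced (well bottom): (7,2,7) with a≤c, −a<b≤a
flip sign back: reduced form of g is (-7,-2,-7)
reduced forms (7, 2, 7) vs (-7, -2, -7) ⇒ inequivalent

no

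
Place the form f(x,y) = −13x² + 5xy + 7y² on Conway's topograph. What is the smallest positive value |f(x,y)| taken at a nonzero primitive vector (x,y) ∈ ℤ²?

descent: ρ → (7,9,-11)  [lands on river]
river: ρ → (-11,13,5)
river: ρ → (5,17,-5)
river: ρ → (-5,13,11)
river: ρ → (11,9,-7)
river: ρ → (-7,19,1)
river: ρ → (1,19,-7)
river: ρ → (-7,9,11)
river: ρ → (11,13,-5)
river: ρ → (-5,17,5)
river: ρ → (5,13,-11)
river: ρ → (-11,9,7)
river: ρ → (7,19,-1)
river: ρ → (-1,19,7)
closes: descent 1, river 14
min |a| on river = 1

1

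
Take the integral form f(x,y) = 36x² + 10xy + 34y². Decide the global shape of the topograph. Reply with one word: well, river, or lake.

D = b²−4ac = 10² − 4·36·34 = -4796
D < 0 ⇒ definite ⇒ every region one sign ⇒ single well

well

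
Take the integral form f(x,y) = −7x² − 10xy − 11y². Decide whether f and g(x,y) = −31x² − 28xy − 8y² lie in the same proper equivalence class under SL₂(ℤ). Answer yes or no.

D₁ = -208, D₂ = -208
f is negative-definite; reduce −f:
−f: translate: b→-4 (≡10 mod 14), so (7,10,11)→(7,-4,8)
−f: reduced (well bottom): (7,-4,8) with a≤c, −a<b≤a
flip sign back: reduced form of f is (-7,4,-8)
g is negative-definite; reduce −g:
−g: flip: (31,28,8)→(8,-28,31)
−g: translate: b→4 (≡-28 mod 16), so (8,-28,31)→(8,4,7)
−g: flip: (8,4,7)→(7,-4,8)
−g: reduced (well bottom): (7,-4,8) with a≤c, −a<b≤a
flip sign back: reduced form of g is (-7,4,-8)
reduced forms (-7, 4, -8) vs (-7, 4, -8) ⇒ equivalent

yes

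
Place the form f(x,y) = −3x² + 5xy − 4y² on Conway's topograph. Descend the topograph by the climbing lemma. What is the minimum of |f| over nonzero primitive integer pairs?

translate: b→1 (≡-5 mod 6), so (3,-5,4)→(3,1,2)
flip: (3,1,2)→(2,-1,3)
reduced (well bottom): (2,-1,3) with a≤c, −a<b≤a
well minimum |f| = |-2| = 2 (negative-definite)

2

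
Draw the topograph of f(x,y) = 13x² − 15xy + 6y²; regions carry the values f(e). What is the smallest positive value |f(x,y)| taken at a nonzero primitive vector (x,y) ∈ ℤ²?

translate: b→11 (≡-15 mod 26), so (13,-15,6)→(13,11,4)
flip: (13,11,4)→(4,-11,13)
translate: b→-3 (≡-11 mod 8), so (4,-11,13)→(4,-3,6)
reduced (well bottom): (4,-3,6) with a≤c, −a<b≤a
well minimum = a = 4

4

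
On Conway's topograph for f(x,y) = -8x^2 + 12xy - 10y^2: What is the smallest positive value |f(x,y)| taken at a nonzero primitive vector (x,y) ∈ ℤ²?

translate: b→4 (≡-12 mod 16), so (8,-12,10)→(8,4,6)
flip: (8,4,6)→(6,-4,8)
reduced (well bottom): (6,-4,8) with a≤c, −a<b≤a
well minimum |f| = |-6| = 6 (negative-definite)

6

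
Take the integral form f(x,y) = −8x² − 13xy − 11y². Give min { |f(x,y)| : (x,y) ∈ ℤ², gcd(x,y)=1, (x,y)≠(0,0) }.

translate: b→-3 (≡13 mod 16), so (8,13,11)→(8,-3,6)
flip: (8,-3,6)→(6,3,8)
reduced (well bottom): (6,3,8) with a≤c, −a<b≤a
well minimum |f| = |-6| = 6 (negative-definite)

6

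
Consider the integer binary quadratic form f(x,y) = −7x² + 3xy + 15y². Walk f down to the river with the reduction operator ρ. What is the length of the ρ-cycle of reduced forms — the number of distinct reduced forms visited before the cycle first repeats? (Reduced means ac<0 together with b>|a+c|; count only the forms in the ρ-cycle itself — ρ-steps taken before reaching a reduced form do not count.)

D = 429, ⌊√D⌋ = 20
descent: ρ → (15,-3,-7)
descent: ρ → (-7,17,5)  [lands on river]
river: ρ → (5,13,-13)
river: ρ → (-13,13,5)
river: ρ → (5,17,-7)
river: ρ → (-7,11,11)
river: ρ → (11,11,-7)
ρ-cycle length = 6 (tail of 2 descent steps not counted)

6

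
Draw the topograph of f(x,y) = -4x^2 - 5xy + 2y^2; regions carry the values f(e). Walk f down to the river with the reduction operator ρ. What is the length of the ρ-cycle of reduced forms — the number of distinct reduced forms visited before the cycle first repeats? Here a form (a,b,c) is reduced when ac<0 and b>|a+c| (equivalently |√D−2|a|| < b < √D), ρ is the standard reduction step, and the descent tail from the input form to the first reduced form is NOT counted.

D = 57, ⌊√D⌋ = 7
descent: ρ → (2,5,-4)  [lands on river]
river: ρ → (-4,3,3)
river: ρ → (3,3,-4)
river: ρ → (-4,5,2)
river: ρ → (2,7,-1)
river: ρ → (-1,7,2)
ρ-cycle length = 6 (tail of 1 descent step not counted)

6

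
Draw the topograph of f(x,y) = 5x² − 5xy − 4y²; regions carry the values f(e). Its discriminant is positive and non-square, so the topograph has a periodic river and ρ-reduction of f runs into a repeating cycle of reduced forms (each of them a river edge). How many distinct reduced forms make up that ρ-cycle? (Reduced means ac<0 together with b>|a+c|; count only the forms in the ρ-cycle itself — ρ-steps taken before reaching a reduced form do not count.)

D = 105, ⌊√D⌋ = 10
descent: ρ → (-4,5,5)  [lands on river]
river: ρ → (5,5,-4)
river: ρ → (-4,3,6)
river: ρ → (6,9,-1)
river: ρ → (-1,9,6)
river: ρ → (6,3,-4)
ρ-cycle length = 6 (tail of 1 descent step not counted)

6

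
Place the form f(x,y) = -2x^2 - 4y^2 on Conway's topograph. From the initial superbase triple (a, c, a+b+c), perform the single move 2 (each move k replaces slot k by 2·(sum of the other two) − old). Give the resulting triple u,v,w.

start (-2,-4,-6) = (f(1,0),f(0,1),f(1,1))
replace slot 2: 2·((-2)+(-6)) − (-4) = -12 → (-2,-12,-6)

-2,-12,-6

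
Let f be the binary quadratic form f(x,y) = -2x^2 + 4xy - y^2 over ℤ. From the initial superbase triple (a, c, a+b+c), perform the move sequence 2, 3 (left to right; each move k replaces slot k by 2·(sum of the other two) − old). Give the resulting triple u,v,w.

start (-2,-1,1) = (f(1,0),f(0,1),f(1,1))
replace slot 2: 2·((-2)+1) − (-1) = -1 → (-2,-1,1)
replace slot 3: 2·((-2)+(-1)) − 1 = -7 → (-2,-1,-7)

-2,-1,-7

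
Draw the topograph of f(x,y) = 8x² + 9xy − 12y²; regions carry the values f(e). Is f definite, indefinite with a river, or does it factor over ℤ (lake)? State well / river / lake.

D = b²−4ac = 9² − 4·8·(-12) = 465
D > 0 non-square ⇒ indefinite ⇒ periodic river

river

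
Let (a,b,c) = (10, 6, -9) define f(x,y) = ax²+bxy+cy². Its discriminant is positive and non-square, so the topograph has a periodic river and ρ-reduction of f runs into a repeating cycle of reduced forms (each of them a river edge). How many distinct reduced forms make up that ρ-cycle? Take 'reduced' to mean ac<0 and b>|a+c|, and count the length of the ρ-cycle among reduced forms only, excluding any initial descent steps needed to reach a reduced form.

D = 396, ⌊√D⌋ = 19
river: ρ → (-9,12,7)
river: ρ → (7,16,-5)
river: ρ → (-5,14,10)
river: ρ → (10,6,-9)
ρ-cycle length = 4 (tail of 0 descent steps not counted)

4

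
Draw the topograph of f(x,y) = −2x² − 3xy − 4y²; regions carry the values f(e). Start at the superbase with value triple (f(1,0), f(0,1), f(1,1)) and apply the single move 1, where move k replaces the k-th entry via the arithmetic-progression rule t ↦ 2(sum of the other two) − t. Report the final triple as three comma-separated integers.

start (-2,-4,-9) = (f(1,0),f(0,1),f(1,1))
replace slot 1: 2·((-4)+(-9)) − (-2) = -24 → (-24,-4,-9)

-24,-4,-9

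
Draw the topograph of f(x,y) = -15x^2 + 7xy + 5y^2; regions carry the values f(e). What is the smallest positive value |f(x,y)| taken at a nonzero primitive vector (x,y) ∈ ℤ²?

descent: ρ → (5,13,-9)  [lands on river]
river: ρ → (-9,5,9)
river: ρ → (9,13,-5)
river: ρ → (-5,17,3)
river: ρ → (3,13,-15)
river: ρ → (-15,17,1)
river: ρ → (1,17,-15)
river: ρ → (-15,13,3)
river: ρ → (3,17,-5)
river: ρ → (-5,13,9)
river: ρ → (9,5,-9)
river: ρ → (-9,13,5)
river: ρ → (5,17,-3)
river: ρ → (-3,13,15)
river: ρ → (15,17,-1)
river: ρ → (-1,17,15)
river: ρ → (15,13,-3)
river: ρ → (-3,17,5)
closes: descent 1, river 18
min |a| on river = 1

1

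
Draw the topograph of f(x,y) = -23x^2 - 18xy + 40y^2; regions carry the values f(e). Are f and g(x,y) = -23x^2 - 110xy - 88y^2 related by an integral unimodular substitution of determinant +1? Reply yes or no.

D₁ = 4004, D₂ = 4004
river cycle of f (length 14): (40, 18, -23), (-23, 28, 35), (35, 42, -16), (-16, 54, 17), (17, 48, -25), (-25, 52, 13), (13, 52, -25), (-25, 48, 17), (17, 54, -16), (-16, 42, 35), … (4 more)
river cycle of g (length 14): (-1, 62, 40), (40, 18, -23), (-23, 28, 35), (35, 42, -16), (-16, 54, 17), (17, 48, -25), (-25, 52, 13), (13, 52, -25), (-25, 48, 17), (17, 54, -16), … (4 more)
cycles coincide ⇒ equivalent

yes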